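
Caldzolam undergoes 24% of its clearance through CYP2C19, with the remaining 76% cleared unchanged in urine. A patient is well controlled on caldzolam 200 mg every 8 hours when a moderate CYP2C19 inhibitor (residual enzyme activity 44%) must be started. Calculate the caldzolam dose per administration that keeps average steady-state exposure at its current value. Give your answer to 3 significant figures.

173 mg

The CYP2C19 pathway (24% of clearance) drops to 0.44× activity: 0.24 × 0.44 = 0.1056.
The remaining 76% of clearance is unaffected.
CL_new/CL_old = 0.1056 + 0.76 = 0.8656.
To maintain the same steady-state level, dose must scale with clearance: new dose = 200 × 0.8656 = 173 mg.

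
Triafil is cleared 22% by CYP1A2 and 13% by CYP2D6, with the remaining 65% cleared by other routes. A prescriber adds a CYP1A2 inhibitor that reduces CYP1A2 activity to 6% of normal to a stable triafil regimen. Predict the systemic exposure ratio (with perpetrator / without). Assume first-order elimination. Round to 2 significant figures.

1.3

The CYP1A2 pathway (22% of clearance) is reduced to 0.06× activity: 0.22 × 0.06 = 0.0132.
CYP2D6 (13%) and the residual 65% are unaffected.
Relative clearance = 0.0132 + 0.13 + 0.65 = 0.7932.
Since systemic exposure ∝ 1/CL, the ratio is 1 / 0.7932 = 1.3.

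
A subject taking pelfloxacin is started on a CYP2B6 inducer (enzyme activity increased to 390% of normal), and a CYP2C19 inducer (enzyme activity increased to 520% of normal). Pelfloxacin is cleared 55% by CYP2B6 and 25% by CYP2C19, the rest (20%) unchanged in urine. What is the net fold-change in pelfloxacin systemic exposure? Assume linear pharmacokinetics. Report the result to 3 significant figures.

0.274

CYP2B6: 0.55 × 3.9 = 2.145
CYP2C19: 0.25 × 5.2 = 1.3
Other: 0.2 (unchanged)
Relative clearance = 2.145 + 1.3 + 0.2 = 3.645.
Systemic exposure ∝ 1/CL: fold-change = 1 / 3.645 = 0.274.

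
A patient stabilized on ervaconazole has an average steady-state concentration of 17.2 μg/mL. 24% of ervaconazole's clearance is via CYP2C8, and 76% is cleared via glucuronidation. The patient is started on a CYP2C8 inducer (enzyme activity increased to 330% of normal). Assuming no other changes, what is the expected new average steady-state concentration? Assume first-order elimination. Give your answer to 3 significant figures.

11.1 μg/mL

The CYP2C8 pathway (24% of clearance) rises to 3.3× activity: 0.24 × 3.3 = 0.792.
Non-CYP routes (76%) are unchanged.
Relative clearance = 0.792 + 0.76 = 1.552.
New average steady-state concentration = baseline ÷ relative clearance = 17.2 / 1.552 = 11.1 μg/mL.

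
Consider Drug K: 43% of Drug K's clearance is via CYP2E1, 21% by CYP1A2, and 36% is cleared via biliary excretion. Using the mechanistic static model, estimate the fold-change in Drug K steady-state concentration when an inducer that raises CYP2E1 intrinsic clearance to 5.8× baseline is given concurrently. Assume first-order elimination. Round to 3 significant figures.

CYP2E1: 0.43 × 5.8 = 2.494
CYP1A2: 0.21 (unchanged)
Other: 0.36 (unchanged)
New clearance relative to baseline: 2.494 + 0.21 + 0.36 = 3.064.
Steady-state concentration is inversely proportional to clearance, so the fold-change is 1 / 3.064 = 0.326.

0.326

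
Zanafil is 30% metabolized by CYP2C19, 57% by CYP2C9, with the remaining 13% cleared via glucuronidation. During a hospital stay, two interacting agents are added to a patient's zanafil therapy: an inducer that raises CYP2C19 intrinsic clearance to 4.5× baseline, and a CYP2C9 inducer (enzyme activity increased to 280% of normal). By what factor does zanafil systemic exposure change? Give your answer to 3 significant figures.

0.325

CYP2C19: 0.3 × 4.5 = 1.35
CYP2C9: 0.57 × 2.8 = 1.596
Other: 0.13 (unchanged)
Relative clearance = 1.35 + 1.596 + 0.13 = 3.076.
Systemic exposure ∝ 1/CL: fold-change = 1 / 3.076 = 0.325.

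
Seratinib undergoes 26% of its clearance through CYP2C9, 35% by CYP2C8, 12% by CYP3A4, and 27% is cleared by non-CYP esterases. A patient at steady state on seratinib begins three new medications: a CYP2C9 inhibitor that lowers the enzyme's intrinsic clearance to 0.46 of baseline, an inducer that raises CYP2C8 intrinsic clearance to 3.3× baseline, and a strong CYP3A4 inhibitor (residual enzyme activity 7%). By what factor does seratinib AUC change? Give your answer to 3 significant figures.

0.644

The CYP2C9 pathway (26% of clearance) is reduced to 0.46× activity: 0.26 × 0.46 = 0.1196.
The CYP2C8 pathway (35% of clearance) increases to 3.3× activity: 0.35 × 3.3 = 1.155.
The CYP3A4 pathway (12% of clearance) is reduced to 0.07× activity: 0.12 × 0.07 = 0.0084.
Non-CYP routes (27%) are unchanged.
New clearance relative to baseline: 0.1196 + 1.155 + 0.0084 + 0.27 = 1.553.
AUC ∝ 1/CL: fold-change = 1 / 1.553 = 0.644.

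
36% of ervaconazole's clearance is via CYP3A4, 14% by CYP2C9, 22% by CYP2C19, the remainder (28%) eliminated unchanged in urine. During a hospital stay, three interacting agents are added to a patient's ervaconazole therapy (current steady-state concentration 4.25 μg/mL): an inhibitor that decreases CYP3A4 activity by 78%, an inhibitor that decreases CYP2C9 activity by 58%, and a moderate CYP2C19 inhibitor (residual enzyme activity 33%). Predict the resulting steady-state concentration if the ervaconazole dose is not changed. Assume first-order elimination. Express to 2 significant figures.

CYP3A4: 0.36 × 0.22 = 0.0792
CYP2C9: 0.14 × 0.42 = 0.0588
CYP2C19: 0.22 × 0.33 = 0.0726
Other: 0.28 (unchanged)
New clearance relative to baseline: 0.0792 + 0.0588 + 0.0726 + 0.28 = 0.4906.
Steady-state concentration ∝ 1/CL: new value = 4.25 / 0.4906 = 8.7 μg/mL.

8.7 μg/mL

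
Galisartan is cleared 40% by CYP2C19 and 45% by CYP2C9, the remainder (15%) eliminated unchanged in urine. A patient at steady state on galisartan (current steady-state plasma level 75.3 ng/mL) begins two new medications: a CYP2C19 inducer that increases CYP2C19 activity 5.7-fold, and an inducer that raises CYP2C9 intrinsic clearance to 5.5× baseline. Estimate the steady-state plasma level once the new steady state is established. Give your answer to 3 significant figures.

15.4 ng/mL

CYP2C19: 0.4 × 5.7 = 2.28
CYP2C9: 0.45 × 5.5 = 2.475
Other: 0.15 (unchanged)
Relative clearance = 2.28 + 2.475 + 0.15 = 4.905.
Dividing the baseline by the relative clearance: 75.3 / 4.905 = 15.4 ng/mL.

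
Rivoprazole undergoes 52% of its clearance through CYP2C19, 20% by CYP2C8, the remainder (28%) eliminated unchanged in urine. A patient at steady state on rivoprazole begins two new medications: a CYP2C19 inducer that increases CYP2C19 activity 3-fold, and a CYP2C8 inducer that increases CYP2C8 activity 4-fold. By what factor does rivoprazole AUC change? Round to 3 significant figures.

The CYP2C19 pathway (52% of clearance) is boosted to 3× activity: 0.52 × 3 = 1.56.
The CYP2C8 pathway (20% of clearance) rises to 4× activity: 0.2 × 4 = 0.8.
Non-CYP routes (28%) are unchanged.
CL_new/CL_old = 1.56 + 0.8 + 0.28 = 2.64.
AUC ∝ 1/CL: fold-change = 1 / 2.64 = 0.379.

0.379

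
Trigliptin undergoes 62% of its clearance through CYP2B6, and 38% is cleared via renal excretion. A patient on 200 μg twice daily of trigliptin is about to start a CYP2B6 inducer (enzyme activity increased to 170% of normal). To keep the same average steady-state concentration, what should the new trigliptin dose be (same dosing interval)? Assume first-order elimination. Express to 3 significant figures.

287 μg

The CYP2B6 pathway (62% of clearance) increases to 1.7× activity: 0.62 × 1.7 = 1.054.
Non-CYP routes (38%) are unchanged.
Relative clearance = 1.054 + 0.38 = 1.434.
Css,avg = (dose rate)/CL, so holding Css fixed requires dose ∝ CL: 200 × 1.434 = 287 μg.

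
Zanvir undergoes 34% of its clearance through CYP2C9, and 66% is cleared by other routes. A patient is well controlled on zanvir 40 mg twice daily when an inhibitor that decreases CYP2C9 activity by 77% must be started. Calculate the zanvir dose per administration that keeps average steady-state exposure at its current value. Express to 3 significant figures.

The CYP2C9 pathway (34% of clearance) is reduced to 0.23× activity: 0.34 × 0.23 = 0.0782.
Non-CYP routes (66%) are unchanged.
CL_new/CL_old = 0.0782 + 0.66 = 0.7382.
Css,avg = (dose rate)/CL, so holding Css fixed requires dose ∝ CL: 40 × 0.7382 = 29.5 mg.

29.5 mg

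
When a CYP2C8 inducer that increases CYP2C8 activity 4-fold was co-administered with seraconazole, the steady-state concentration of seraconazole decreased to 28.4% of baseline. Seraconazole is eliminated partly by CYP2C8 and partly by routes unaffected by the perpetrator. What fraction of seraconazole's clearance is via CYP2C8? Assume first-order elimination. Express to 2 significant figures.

0.84

Call the CYP2C8 fraction fm. After the interaction, CL_new/CL_old = fm × 4 + (1 − fm).
Steady-state concentration ratio = 1 / (new CL fraction), so new CL fraction = 1 / 0.284 = 3.521.
fm × 4 + 1 − fm = 3.521  ⇒  fm × (4 − 1) = 2.521  ⇒  fm = 0.84.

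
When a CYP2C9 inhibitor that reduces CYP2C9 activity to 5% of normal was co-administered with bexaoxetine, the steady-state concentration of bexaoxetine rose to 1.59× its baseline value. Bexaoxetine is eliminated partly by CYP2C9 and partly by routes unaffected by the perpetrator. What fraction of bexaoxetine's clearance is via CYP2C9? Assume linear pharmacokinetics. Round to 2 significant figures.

CL'/CL = 1 / 1.59 = 0.6289
0.05·fm + (1 − fm) = 0.6289
fm = (0.6289 − 1) / (0.05 − 1) = 0.39

0.39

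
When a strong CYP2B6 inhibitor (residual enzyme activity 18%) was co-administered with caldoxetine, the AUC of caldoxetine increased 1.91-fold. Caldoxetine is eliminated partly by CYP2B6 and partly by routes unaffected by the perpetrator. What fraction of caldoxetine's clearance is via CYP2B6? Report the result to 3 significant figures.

0.581

CL'/CL = 1 / 1.91 = 0.5236
0.18·fm + (1 − fm) = 0.5236
fm = (0.5236 − 1) / (0.18 − 1) = 0.581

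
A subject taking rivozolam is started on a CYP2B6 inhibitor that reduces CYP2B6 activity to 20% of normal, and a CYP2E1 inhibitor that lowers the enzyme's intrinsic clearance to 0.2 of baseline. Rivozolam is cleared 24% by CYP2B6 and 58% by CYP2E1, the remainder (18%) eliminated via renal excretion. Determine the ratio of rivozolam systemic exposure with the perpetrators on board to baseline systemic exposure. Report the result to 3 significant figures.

The CYP2B6 pathway (24% of clearance) drops to 0.2× activity: 0.24 × 0.2 = 0.048.
The CYP2E1 pathway (58% of clearance) drops to 0.2× activity: 0.58 × 0.2 = 0.116.
The remaining 18% of clearance is unaffected.
Relative clearance = 0.048 + 0.116 + 0.18 = 0.344.
Net systemic exposure ratio = 1 / 0.344 = 2.91.

2.91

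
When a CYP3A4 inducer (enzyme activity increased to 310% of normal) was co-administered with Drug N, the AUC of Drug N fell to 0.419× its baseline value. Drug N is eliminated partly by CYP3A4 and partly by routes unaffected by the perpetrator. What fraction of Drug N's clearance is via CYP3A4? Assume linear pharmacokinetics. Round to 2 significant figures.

Let fm be the CYP3A4 fraction. New clearance relative to baseline = fm × 3.1 + (1 − fm).
AUC ratio = 1 / (new CL fraction), so new CL fraction = 1 / 0.419 = 2.387.
fm × 3.1 + 1 − fm = 2.387  ⇒  fm × (3.1 − 1) = 1.387  ⇒  fm = 0.66.

0.66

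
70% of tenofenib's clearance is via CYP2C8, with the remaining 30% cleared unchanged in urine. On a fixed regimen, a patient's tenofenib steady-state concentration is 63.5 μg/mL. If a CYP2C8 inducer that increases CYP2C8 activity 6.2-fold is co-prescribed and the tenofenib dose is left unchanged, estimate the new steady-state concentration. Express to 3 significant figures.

13.7 μg/mL

The CYP2C8 pathway (70% of clearance) is boosted to 6.2× activity: 0.7 × 6.2 = 4.34.
The remaining 30% of clearance is unaffected.
New clearance relative to baseline: 4.34 + 0.3 = 4.64.
With dosing unchanged, steady-state concentration scales as 1/CL: 63.5 / 4.64 = 13.7 μg/mL.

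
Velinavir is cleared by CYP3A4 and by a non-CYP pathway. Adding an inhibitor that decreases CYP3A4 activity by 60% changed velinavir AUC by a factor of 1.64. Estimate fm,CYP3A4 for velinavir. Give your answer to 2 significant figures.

0.65

Write x for the fraction cleared via CYP3A4. The observed AUC change means clearance fell to 1/1.64 = 0.6098 of baseline.
Setting x·0.4 + (1 − x) = 0.6098 and solving: x = (0.6098 − 1)/(0.4 − 1) = 0.65.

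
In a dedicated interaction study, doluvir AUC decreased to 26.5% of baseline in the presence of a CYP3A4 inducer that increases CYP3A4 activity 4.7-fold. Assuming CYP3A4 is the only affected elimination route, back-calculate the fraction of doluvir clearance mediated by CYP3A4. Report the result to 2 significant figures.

Write x for the fraction cleared via CYP3A4. The observed AUC change means clearance rose to 1/0.265 = 3.774 of baseline.
Setting x·4.7 + (1 − x) = 3.774 and solving: x = (3.774 − 1)/(4.7 − 1) = 0.75.

0.75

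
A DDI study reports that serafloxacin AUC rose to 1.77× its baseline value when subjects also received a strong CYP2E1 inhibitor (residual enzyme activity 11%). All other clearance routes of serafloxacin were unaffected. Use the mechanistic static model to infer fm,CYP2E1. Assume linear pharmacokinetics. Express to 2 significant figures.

CL'/CL = 1 / 1.77 = 0.565
0.11·fm + (1 − fm) = 0.565
fm = (0.565 − 1) / (0.11 − 1) = 0.49

0.49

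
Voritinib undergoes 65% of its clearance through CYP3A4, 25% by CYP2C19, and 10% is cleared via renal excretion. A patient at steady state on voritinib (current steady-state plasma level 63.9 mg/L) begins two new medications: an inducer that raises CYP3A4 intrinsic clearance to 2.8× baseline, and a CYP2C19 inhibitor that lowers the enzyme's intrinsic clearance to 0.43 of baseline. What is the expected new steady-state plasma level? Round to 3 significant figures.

31.5 mg/L

The CYP3A4 pathway (65% of clearance) rises to 2.8× activity: 0.65 × 2.8 = 1.82.
The CYP2C19 pathway (25% of clearance) is reduced to 0.43× activity: 0.25 × 0.43 = 0.1075.
Non-CYP routes (10%) are unchanged.
New clearance relative to baseline: 1.82 + 0.1075 + 0.1 = 2.0275.
Steady-state plasma level ∝ 1/CL: new value = 63.9 / 2.0275 = 31.5 mg/L.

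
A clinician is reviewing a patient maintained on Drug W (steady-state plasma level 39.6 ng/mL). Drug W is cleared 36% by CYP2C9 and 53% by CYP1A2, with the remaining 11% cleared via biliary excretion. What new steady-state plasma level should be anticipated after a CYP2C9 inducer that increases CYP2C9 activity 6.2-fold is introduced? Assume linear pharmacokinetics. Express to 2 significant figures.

14 ng/mL

The CYP2C9 pathway (36% of clearance) increases to 6.2× activity: 0.36 × 6.2 = 2.232.
CYP1A2 (53%) and the residual 11% are unaffected.
Relative clearance = 2.232 + 0.53 + 0.11 = 2.872.
Steady-state plasma level ∝ 1/CL, so new value = 39.6 / 2.872 = 14 ng/mL.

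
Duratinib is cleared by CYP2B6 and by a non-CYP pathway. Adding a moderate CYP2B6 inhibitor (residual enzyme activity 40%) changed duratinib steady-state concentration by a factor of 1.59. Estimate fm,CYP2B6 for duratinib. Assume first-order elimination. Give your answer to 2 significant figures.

CL'/CL = 1 / 1.59 = 0.6289
0.4·fm + (1 − fm) = 0.6289
fm = (0.6289 − 1) / (0.4 − 1) = 0.62

0.62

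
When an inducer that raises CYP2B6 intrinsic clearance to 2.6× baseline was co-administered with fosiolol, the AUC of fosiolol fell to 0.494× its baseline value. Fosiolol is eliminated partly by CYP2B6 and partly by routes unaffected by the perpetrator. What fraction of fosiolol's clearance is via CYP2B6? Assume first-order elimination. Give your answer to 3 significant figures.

0.640

Call the CYP2B6 fraction fm. After the interaction, CL_new/CL_old = fm × 2.6 + (1 − fm).
AUC ratio = 1 / (new CL fraction), so new CL fraction = 1 / 0.494 = 2.024.
fm × 2.6 + 1 − fm = 2.024  ⇒  fm × (2.6 − 1) = 1.024  ⇒  fm = 0.640.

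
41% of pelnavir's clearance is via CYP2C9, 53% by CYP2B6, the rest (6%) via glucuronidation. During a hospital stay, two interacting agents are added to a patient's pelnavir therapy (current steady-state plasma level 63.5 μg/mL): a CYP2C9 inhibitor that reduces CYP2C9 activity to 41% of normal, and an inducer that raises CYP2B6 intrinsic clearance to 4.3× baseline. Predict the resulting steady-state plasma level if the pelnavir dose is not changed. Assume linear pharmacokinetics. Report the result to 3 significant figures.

25.3 μg/mL

The CYP2C9 pathway (41% of clearance) falls to 0.41× activity: 0.41 × 0.41 = 0.1681.
The CYP2B6 pathway (53% of clearance) rises to 4.3× activity: 0.53 × 4.3 = 2.279.
Non-CYP routes (6%) are unchanged.
Relative clearance = 0.1681 + 2.279 + 0.06 = 2.5071.
Steady-state plasma level ∝ 1/CL: new value = 63.5 / 2.5071 = 25.3 μg/mL.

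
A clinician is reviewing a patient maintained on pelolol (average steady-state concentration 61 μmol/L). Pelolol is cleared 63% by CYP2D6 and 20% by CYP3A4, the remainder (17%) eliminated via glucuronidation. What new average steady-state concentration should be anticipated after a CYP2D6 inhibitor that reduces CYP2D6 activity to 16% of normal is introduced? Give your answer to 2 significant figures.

1.3 × 10² μmol/L

The CYP2D6 pathway (63% of clearance) is reduced to 0.16× activity: 0.63 × 0.16 = 0.1008.
CYP3A4 (20%) and the residual 17% are unaffected.
CL_new/CL_old = 0.1008 + 0.2 + 0.17 = 0.4708.
Average steady-state concentration ∝ 1/CL, so new value = 61 / 0.4708 = 1.3 × 10² μmol/L.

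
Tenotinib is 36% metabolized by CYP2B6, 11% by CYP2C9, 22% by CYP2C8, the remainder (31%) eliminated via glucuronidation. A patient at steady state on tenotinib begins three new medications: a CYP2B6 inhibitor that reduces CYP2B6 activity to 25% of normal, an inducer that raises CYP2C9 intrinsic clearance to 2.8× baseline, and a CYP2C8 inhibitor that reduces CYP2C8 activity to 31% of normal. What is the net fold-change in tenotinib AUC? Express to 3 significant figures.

CYP2B6: 0.36 × 0.25 = 0.09
CYP2C9: 0.11 × 2.8 = 0.308
CYP2C8: 0.22 × 0.31 = 0.0682
Other: 0.31 (unchanged)
Relative clearance = 0.09 + 0.308 + 0.0682 + 0.31 = 0.7762.
Net AUC ratio = 1 / 0.7762 = 1.29.

1.29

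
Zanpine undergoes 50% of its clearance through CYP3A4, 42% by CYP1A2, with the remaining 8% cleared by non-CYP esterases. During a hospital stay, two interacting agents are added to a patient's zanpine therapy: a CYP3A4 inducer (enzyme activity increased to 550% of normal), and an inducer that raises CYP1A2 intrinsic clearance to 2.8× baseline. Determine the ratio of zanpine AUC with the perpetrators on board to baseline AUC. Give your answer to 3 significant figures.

0.250

The CYP3A4 pathway (50% of clearance) is boosted to 5.5× activity: 0.5 × 5.5 = 2.75.
The CYP1A2 pathway (42% of clearance) increases to 2.8× activity: 0.42 × 2.8 = 1.176.
Non-CYP routes (8%) are unchanged.
Relative clearance = 2.75 + 1.176 + 0.08 = 4.006.
Because AUC varies inversely with clearance, the combined effect is 1 / 4.006 = 0.250.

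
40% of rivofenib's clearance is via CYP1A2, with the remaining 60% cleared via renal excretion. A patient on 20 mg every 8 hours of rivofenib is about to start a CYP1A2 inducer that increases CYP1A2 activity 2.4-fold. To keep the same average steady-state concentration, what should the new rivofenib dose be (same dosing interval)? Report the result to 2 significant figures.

CYP1A2: 0.4 × 2.4 = 0.96
Other: 0.6 (unchanged)
CL_new/CL_old = 0.96 + 0.6 = 1.56.
Exposure is unchanged when dose changes in proportion to clearance. New dose = 20 mg × 1.56 = 31 mg.

31 mg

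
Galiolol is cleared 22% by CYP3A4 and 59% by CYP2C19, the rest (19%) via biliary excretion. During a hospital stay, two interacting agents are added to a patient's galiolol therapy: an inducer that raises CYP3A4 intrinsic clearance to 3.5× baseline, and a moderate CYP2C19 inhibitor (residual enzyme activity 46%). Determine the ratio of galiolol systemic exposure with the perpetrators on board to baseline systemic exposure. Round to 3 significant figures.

0.812

The CYP3A4 pathway (22% of clearance) increases to 3.5× activity: 0.22 × 3.5 = 0.77.
The CYP2C19 pathway (59% of clearance) falls to 0.46× activity: 0.59 × 0.46 = 0.2714.
Non-CYP routes (19%) are unchanged.
Relative clearance = 0.77 + 0.2714 + 0.19 = 1.2314.
Because systemic exposure varies inversely with clearance, the combined effect is 1 / 1.2314 = 0.812.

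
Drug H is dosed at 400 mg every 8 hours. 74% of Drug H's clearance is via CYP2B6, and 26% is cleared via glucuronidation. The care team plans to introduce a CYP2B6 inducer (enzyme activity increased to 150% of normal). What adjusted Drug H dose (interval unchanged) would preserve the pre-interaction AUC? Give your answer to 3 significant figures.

548 mg

CYP2B6: 0.74 × 1.5 = 1.11
Other: 0.26 (unchanged)
New clearance relative to baseline: 1.11 + 0.26 = 1.37.
To maintain the same steady-state level, dose must scale with clearance: new dose = 400 × 1.37 = 548 mg.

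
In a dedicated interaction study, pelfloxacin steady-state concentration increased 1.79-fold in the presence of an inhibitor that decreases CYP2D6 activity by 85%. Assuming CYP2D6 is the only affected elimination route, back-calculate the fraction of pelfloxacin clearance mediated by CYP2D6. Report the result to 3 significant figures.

0.519

Let x = fm,CYP2D6. Because steady-state concentration ∝ 1/CL, relative clearance fell to 1/1.79 = 0.5587.
Only the CYP2D6 route changed, so 0.5587 = x·0.15 + (1 − x), giving x = 0.519.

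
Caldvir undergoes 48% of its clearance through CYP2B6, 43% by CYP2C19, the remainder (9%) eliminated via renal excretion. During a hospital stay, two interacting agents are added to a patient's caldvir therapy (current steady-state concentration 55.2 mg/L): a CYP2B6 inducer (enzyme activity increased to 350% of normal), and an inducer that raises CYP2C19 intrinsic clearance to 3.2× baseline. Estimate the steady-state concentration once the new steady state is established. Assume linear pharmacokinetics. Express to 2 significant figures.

The CYP2B6 pathway (48% of clearance) is boosted to 3.5× activity: 0.48 × 3.5 = 1.68.
The CYP2C19 pathway (43% of clearance) increases to 3.2× activity: 0.43 × 3.2 = 1.376.
Non-CYP routes (9%) are unchanged.
Relative clearance = 1.68 + 1.376 + 0.09 = 3.146.
New steady-state concentration = 55.2 / 3.146 = 18 mg/L (concentration scales inversely with clearance).

18 mg/L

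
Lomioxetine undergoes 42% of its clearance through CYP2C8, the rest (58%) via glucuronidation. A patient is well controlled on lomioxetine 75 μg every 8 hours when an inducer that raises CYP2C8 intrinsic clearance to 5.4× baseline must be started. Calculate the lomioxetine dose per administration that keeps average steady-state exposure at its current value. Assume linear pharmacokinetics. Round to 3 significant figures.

The CYP2C8 pathway (42% of clearance) increases to 5.4× activity: 0.42 × 5.4 = 2.268.
The remaining 58% of clearance is unaffected.
CL_new/CL_old = 2.268 + 0.58 = 2.848.
Exposure is unchanged when dose changes in proportion to clearance. New dose = 75 μg × 2.848 = 214 μg.

214 μg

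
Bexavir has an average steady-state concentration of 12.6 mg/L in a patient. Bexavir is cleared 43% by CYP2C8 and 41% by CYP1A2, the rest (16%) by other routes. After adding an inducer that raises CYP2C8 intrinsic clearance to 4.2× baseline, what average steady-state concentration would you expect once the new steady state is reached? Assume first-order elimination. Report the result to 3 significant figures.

The CYP2C8 pathway (43% of clearance) is boosted to 4.2× activity: 0.43 × 4.2 = 1.806.
CYP1A2 (41%) and the residual 16% are unaffected.
New clearance relative to baseline: 1.806 + 0.41 + 0.16 = 2.376.
New average steady-state concentration = baseline ÷ relative clearance = 12.6 / 2.376 = 5.30 mg/L.

5.30 mg/L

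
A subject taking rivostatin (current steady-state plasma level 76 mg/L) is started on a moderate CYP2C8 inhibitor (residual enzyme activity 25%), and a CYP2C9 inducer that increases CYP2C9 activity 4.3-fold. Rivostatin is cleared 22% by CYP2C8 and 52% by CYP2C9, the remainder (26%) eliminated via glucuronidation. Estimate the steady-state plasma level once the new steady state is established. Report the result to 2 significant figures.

The CYP2C8 pathway (22% of clearance) is reduced to 0.25× activity: 0.22 × 0.25 = 0.055.
The CYP2C9 pathway (52% of clearance) is boosted to 4.3× activity: 0.52 × 4.3 = 2.236.
The remaining 26% of clearance is unaffected.
New clearance relative to baseline: 0.055 + 2.236 + 0.26 = 2.551.
Dividing the baseline by the relative clearance: 76 / 2.551 = 30 mg/L.

30 mg/L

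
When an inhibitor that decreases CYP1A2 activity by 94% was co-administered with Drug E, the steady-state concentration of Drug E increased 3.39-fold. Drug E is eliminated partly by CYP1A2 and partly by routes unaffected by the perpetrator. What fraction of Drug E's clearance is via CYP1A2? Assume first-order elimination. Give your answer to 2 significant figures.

0.75

CL'/CL = 1 / 3.39 = 0.295
0.06·fm + (1 − fm) = 0.295
fm = (0.295 − 1) / (0.06 − 1) = 0.75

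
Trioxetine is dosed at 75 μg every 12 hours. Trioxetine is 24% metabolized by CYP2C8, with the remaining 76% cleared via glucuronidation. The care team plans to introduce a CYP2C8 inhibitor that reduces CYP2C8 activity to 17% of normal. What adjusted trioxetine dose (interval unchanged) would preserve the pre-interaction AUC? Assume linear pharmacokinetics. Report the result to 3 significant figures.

The CYP2C8 pathway (24% of clearance) falls to 0.17× activity: 0.24 × 0.17 = 0.0408.
The remaining 76% of clearance is unaffected.
CL_new/CL_old = 0.0408 + 0.76 = 0.8008.
Css,avg = (dose rate)/CL, so holding Css fixed requires dose ∝ CL: 75 × 0.8008 = 60.1 μg.

60.1 μg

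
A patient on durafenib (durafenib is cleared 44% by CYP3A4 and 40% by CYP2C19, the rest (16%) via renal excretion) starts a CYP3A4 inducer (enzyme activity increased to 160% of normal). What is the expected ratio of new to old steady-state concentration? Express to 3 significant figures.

CYP3A4: 0.44 × 1.6 = 0.704
CYP2C19: 0.4 (unchanged)
Other: 0.16 (unchanged)
CL_new/CL_old = 0.704 + 0.4 + 0.16 = 1.264.
Steady-state concentration is inversely proportional to clearance, so the fold-change is 1 / 1.264 = 0.791.

0.791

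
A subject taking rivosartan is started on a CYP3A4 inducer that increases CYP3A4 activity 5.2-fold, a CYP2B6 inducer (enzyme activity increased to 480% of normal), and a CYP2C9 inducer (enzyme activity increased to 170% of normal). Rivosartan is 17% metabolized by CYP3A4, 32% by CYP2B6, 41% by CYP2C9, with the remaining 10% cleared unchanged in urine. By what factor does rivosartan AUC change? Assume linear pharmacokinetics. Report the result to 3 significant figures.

The CYP3A4 pathway (17% of clearance) is boosted to 5.2× activity: 0.17 × 5.2 = 0.884.
The CYP2B6 pathway (32% of clearance) increases to 4.8× activity: 0.32 × 4.8 = 1.536.
The CYP2C9 pathway (41% of clearance) increases to 1.7× activity: 0.41 × 1.7 = 0.697.
The remaining 10% of clearance is unaffected.
CL_new/CL_old = 0.884 + 1.536 + 0.697 + 0.1 = 3.217.
AUC ∝ 1/CL: fold-change = 1 / 3.217 = 0.311.

0.311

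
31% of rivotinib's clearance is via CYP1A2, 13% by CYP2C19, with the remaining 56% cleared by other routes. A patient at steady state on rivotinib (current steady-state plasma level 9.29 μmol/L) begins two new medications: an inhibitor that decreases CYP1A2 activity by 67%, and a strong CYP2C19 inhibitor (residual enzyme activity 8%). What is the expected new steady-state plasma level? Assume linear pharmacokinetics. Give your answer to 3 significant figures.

The CYP1A2 pathway (31% of clearance) drops to 0.33× activity: 0.31 × 0.33 = 0.1023.
The CYP2C19 pathway (13% of clearance) falls to 0.08× activity: 0.13 × 0.08 = 0.0104.
The remaining 56% of clearance is unaffected.
CL_new/CL_old = 0.1023 + 0.0104 + 0.56 = 0.6727.
Steady-state plasma level ∝ 1/CL: new value = 9.29 / 0.6727 = 13.8 μmol/L.

13.8 μmol/L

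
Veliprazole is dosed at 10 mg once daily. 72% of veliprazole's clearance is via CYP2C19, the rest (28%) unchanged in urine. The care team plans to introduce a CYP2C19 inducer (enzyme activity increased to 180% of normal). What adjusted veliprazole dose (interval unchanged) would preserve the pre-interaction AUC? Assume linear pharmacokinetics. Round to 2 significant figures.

16 mg

The CYP2C19 pathway (72% of clearance) rises to 1.8× activity: 0.72 × 1.8 = 1.296.
The remaining 28% of clearance is unaffected.
New clearance relative to baseline: 1.296 + 0.28 = 1.576.
Exposure is unchanged when dose changes in proportion to clearance. New dose = 10 mg × 1.576 = 16 mg.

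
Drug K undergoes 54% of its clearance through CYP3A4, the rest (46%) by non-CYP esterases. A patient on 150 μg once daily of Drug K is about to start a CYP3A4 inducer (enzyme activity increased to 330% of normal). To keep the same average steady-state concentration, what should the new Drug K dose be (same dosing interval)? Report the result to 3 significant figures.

The CYP3A4 pathway (54% of clearance) rises to 3.3× activity: 0.54 × 3.3 = 1.782.
The remaining 46% of clearance is unaffected.
New clearance relative to baseline: 1.782 + 0.46 = 2.242.
Css,avg = (dose rate)/CL, so holding Css fixed requires dose ∝ CL: 150 × 2.242 = 336 μg.

336 μg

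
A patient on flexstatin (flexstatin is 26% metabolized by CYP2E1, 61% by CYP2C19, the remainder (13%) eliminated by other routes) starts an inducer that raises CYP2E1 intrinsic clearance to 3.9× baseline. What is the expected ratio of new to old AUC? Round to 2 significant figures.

The CYP2E1 pathway (26% of clearance) is boosted to 3.9× activity: 0.26 × 3.9 = 1.014.
CYP2C19 (61%) and the residual 13% are unaffected.
Relative clearance = 1.014 + 0.61 + 0.13 = 1.754.
AUC is inversely proportional to clearance, so the fold-change is 1 / 1.754 = 0.57.

0.57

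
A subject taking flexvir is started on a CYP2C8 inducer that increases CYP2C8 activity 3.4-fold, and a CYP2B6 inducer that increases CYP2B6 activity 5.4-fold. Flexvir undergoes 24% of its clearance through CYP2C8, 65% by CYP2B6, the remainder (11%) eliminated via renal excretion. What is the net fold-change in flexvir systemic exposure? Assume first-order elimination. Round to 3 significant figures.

0.225

CYP2C8: 0.24 × 3.4 = 0.816
CYP2B6: 0.65 × 5.4 = 3.51
Other: 0.11 (unchanged)
New clearance relative to baseline: 0.816 + 3.51 + 0.11 = 4.436.
Systemic exposure ∝ 1/CL: fold-change = 1 / 4.436 = 0.225.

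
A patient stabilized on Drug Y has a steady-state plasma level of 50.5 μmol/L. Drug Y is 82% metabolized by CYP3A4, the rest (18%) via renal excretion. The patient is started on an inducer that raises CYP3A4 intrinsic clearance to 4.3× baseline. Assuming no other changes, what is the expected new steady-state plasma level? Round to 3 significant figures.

13.6 μmol/L

CYP3A4: 0.82 × 4.3 = 3.526
Other: 0.18 (unchanged)
CL_new/CL_old = 3.526 + 0.18 = 3.706.
Steady-state plasma level ∝ 1/CL, so new value = 50.5 / 3.706 = 13.6 μmol/L.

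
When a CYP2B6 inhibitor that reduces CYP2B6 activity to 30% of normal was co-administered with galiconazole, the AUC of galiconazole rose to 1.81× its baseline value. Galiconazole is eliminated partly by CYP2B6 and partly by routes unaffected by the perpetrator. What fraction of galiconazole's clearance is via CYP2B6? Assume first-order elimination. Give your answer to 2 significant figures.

0.64

CL'/CL = 1 / 1.81 = 0.5525
0.3·fm + (1 − fm) = 0.5525
fm = (0.5525 − 1) / (0.3 − 1) = 0.64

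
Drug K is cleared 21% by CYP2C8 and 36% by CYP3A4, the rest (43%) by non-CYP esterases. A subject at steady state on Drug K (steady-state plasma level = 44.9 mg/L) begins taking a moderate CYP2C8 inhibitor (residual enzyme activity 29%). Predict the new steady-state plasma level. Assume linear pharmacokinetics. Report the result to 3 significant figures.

52.8 mg/L

The CYP2C8 pathway (21% of clearance) falls to 0.29× activity: 0.21 × 0.29 = 0.0609.
CYP3A4 (36%) and the residual 43% are unaffected.
Relative clearance = 0.0609 + 0.36 + 0.43 = 0.8509.
Steady-state plasma level ∝ 1/CL, so new value = 44.9 / 0.8509 = 52.8 mg/L.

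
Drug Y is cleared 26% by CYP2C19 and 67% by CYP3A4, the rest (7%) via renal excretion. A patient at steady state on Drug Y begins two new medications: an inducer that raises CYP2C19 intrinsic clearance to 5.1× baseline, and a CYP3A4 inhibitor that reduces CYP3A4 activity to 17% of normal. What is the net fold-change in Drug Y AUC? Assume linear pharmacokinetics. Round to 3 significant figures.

0.662

CYP2C19: 0.26 × 5.1 = 1.326
CYP3A4: 0.67 × 0.17 = 0.1139
Other: 0.07 (unchanged)
CL_new/CL_old = 1.326 + 0.1139 + 0.07 = 1.5099.
Because AUC varies inversely with clearance, the combined effect is 1 / 1.5099 = 0.662.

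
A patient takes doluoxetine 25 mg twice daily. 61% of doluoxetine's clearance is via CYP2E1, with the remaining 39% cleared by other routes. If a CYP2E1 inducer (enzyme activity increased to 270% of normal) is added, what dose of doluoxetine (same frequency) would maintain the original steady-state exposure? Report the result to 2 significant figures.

The CYP2E1 pathway (61% of clearance) rises to 2.7× activity: 0.61 × 2.7 = 1.647.
The remaining 39% of clearance is unaffected.
New clearance relative to baseline: 1.647 + 0.39 = 2.037.
To maintain the same steady-state level, dose must scale with clearance: new dose = 25 × 2.037 = 51 mg.

51 mg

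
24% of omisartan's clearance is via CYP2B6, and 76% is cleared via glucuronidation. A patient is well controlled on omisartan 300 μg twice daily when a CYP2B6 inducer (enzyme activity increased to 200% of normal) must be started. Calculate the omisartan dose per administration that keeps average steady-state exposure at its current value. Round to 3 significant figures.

The CYP2B6 pathway (24% of clearance) is boosted to 2× activity: 0.24 × 2 = 0.48.
The remaining 76% of clearance is unaffected.
New clearance relative to baseline: 0.48 + 0.76 = 1.24.
Css,avg = (dose rate)/CL, so holding Css fixed requires dose ∝ CL: 300 × 1.24 = 372 μg.

372 μg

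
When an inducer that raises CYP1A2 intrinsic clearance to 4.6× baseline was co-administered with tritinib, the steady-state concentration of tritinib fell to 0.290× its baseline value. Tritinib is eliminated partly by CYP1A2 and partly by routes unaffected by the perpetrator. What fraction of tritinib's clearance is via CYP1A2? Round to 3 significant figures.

0.680

Let fm be the CYP1A2 fraction. New clearance relative to baseline = fm × 4.6 + (1 − fm).
Steady-state concentration ratio = 1 / (new CL fraction), so new CL fraction = 1 / 0.290 = 3.448.
fm × 4.6 + 1 − fm = 3.448  ⇒  fm × (4.6 − 1) = 2.448  ⇒  fm = 0.680.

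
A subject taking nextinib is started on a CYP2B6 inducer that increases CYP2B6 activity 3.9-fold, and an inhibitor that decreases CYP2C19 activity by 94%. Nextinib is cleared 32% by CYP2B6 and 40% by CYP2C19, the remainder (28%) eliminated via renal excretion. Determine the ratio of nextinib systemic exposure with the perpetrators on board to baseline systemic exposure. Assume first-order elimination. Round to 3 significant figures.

The CYP2B6 pathway (32% of clearance) rises to 3.9× activity: 0.32 × 3.9 = 1.248.
The CYP2C19 pathway (40% of clearance) falls to 0.06× activity: 0.4 × 0.06 = 0.024.
Non-CYP routes (28%) are unchanged.
CL_new/CL_old = 1.248 + 0.024 + 0.28 = 1.552.
Systemic exposure ∝ 1/CL: fold-change = 1 / 1.552 = 0.644.

0.644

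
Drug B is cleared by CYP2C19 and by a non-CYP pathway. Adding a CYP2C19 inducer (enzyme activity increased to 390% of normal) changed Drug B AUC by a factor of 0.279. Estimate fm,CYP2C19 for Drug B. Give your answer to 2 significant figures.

CL'/CL = 1 / 0.279 = 3.584
3.9·fm + (1 − fm) = 3.584
fm = (3.584 − 1) / (3.9 − 1) = 0.89

0.89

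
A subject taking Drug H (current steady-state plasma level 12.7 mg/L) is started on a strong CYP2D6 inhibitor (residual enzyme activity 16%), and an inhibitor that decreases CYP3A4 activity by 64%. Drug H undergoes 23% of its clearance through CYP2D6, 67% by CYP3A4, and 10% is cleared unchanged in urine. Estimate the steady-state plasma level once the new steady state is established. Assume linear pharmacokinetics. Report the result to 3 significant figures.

CYP2D6: 0.23 × 0.16 = 0.0368
CYP3A4: 0.67 × 0.36 = 0.2412
Other: 0.1 (unchanged)
CL_new/CL_old = 0.0368 + 0.2412 + 0.1 = 0.378.
Dividing the baseline by the relative clearance: 12.7 / 0.378 = 33.6 mg/L.

33.6 mg/L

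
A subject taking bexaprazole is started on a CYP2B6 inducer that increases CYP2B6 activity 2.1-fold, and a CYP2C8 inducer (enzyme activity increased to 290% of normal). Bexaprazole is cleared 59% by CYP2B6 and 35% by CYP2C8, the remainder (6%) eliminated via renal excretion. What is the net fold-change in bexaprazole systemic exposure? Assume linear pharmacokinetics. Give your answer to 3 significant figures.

0.432

The CYP2B6 pathway (59% of clearance) increases to 2.1× activity: 0.59 × 2.1 = 1.239.
The CYP2C8 pathway (35% of clearance) increases to 2.9× activity: 0.35 × 2.9 = 1.015.
The remaining 6% of clearance is unaffected.
New clearance relative to baseline: 1.239 + 1.015 + 0.06 = 2.314.
Systemic exposure ∝ 1/CL: fold-change = 1 / 2.314 = 0.432.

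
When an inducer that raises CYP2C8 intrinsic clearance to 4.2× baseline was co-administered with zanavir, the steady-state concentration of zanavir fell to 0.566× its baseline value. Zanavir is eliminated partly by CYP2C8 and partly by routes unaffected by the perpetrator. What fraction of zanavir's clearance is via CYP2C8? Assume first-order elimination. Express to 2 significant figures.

0.24

Let x = fm,CYP2C8. Because steady-state concentration ∝ 1/CL, relative clearance rose to 1/0.566 = 1.767.
Setting x·4.2 + (1 − x) = 1.767 and solving: x = (1.767 − 1)/(4.2 − 1) = 0.24.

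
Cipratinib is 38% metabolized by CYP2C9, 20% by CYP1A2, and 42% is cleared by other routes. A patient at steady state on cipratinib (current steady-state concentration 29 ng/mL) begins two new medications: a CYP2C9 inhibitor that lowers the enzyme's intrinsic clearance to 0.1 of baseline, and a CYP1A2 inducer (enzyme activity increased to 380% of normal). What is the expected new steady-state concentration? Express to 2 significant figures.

24 ng/mL

The CYP2C9 pathway (38% of clearance) drops to 0.1× activity: 0.38 × 0.1 = 0.038.
The CYP1A2 pathway (20% of clearance) is boosted to 3.8× activity: 0.2 × 3.8 = 0.76.
The remaining 42% of clearance is unaffected.
New clearance relative to baseline: 0.038 + 0.76 + 0.42 = 1.218.
New steady-state concentration = 29 / 1.218 = 24 ng/mL (concentration scales inversely with clearance).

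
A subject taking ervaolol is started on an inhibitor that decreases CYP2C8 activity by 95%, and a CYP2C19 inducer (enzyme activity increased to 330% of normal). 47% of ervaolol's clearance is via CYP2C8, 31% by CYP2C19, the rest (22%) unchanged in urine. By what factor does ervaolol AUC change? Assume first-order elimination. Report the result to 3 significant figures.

The CYP2C8 pathway (47% of clearance) is reduced to 0.05× activity: 0.47 × 0.05 = 0.0235.
The CYP2C19 pathway (31% of clearance) increases to 3.3× activity: 0.31 × 3.3 = 1.023.
Non-CYP routes (22%) are unchanged.
Relative clearance = 0.0235 + 1.023 + 0.22 = 1.2665.
Net AUC ratio = 1 / 1.2665 = 0.790.

0.790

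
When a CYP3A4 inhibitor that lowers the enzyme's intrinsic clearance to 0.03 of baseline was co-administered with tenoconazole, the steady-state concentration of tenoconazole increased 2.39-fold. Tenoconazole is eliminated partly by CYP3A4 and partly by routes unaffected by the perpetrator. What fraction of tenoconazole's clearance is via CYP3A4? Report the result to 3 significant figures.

0.600

Write x for the fraction cleared via CYP3A4. The observed steady-state concentration change means clearance fell to 1/2.39 = 0.4184 of baseline.
Only the CYP3A4 route changed, so 0.4184 = x·0.03 + (1 − x), giving x = 0.600.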